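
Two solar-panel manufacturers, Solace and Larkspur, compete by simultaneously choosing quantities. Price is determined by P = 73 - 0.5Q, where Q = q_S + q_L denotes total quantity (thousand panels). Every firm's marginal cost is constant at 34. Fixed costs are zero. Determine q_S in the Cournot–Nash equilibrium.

Each firm earns π_i = (73 - 0.5Q)q_i - 34q_i.
First-order condition (treating rivals' output as given): 39 - q_i - (1/2)q_j = 0.
With identical firms every q_j equals q_i, so q_j = q_i and 39 = (3/2)q_i, giving q_i = 26.

26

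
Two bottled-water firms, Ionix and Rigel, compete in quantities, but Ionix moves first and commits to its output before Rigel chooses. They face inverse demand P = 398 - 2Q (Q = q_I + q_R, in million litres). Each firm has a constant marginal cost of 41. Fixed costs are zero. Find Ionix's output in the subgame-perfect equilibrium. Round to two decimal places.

89.25

Solve by backward induction. Given q_I, the follower Rigel maximises π_R = (398 - 2q_I - 2q_R)q_R - 41q_R.
Setting the follower's marginal profit to zero, 357 - 2q_I - 4q_R = 0, i.e. q_R = (357 - 2q_I)/4.
Ionix substitutes q_R(q_I) into its own profit: π_I = q_I(398 - 2q_I - (357 - 2q_I)/2) - 41q_I = (439/2 - q_I)q_I - 41q_I.
Leader FOC: 357/2 - 2q_I = 0, so q_I = 357/4.
Then q_R = (357 - 2·(357/4))/4 = 357/8.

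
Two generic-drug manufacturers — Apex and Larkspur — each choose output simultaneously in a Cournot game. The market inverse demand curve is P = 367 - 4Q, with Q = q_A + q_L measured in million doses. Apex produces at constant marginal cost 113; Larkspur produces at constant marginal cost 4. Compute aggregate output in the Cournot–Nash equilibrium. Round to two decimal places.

Apex's profit: π_A = (367 - 4Q)q_A - (113q_A). Setting ∂π_A/∂q_A = 0: 254 - 8q_A - 4(q_L) = 0.
Larkspur's profit: π_L = (367 - 4Q)q_L - (4q_L). Setting ∂π_L/∂q_L = 0: 363 - 8q_L - 4(q_A) = 0.
So q_A = (254 - 4q_L)/8 and q_L = (363 - 4q_A)/8.
Substituting one into the other gives q_A = 145/12 and q_L = 118/3.
Total output Q = 145/12 + 118/3 = 617/12.

51.42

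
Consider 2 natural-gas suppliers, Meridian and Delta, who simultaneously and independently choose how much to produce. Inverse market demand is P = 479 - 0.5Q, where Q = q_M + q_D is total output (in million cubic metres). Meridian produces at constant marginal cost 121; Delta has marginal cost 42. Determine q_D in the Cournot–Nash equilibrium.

Meridian's profit: π_M = (479 - 0.5Q)q_M - (121q_M). Setting ∂π_M/∂q_M = 0: 358 - q_M - (1/2)(q_D) = 0.
Delta's profit: π_D = (479 - 0.5Q)q_D - (42q_D). Setting ∂π_D/∂q_D = 0: 437 - q_D - (1/2)(q_M) = 0.
Best responses: q_M = (358 - (1/2)q_D), q_D = (437 - (1/2)q_M).
Substituting one into the other gives q_M = 186 and q_D = 344.

344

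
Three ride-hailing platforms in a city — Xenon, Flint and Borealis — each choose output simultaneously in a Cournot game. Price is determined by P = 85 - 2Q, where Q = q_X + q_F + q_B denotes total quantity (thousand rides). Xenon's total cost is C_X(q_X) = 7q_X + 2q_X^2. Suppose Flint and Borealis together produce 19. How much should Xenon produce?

5

With rivals' combined output fixed at 19, Xenon's profit is π_X = (85 - 2·19 - 2q_X)q_X - (7q_X + 2q_X²) = (47 - 2q_X)q_X - (7q_X + 2q_X²).
∂π_X/∂q_X = 40 - 8q_X = 0, so q_X = 5.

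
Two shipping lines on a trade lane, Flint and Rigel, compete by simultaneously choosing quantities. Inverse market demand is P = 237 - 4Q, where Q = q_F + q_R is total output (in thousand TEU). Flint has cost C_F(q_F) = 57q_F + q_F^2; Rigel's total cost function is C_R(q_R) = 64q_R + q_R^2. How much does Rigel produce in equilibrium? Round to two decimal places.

Flint's profit: π_F = (237 - 4Q)q_F - (57q_F + q_F²). Setting ∂π_F/∂q_F = 0: 180 - 10q_F - 4(q_R) = 0.
Rigel's profit: π_R = (237 - 4Q)q_R - (64q_R + q_R²). Setting ∂π_R/∂q_R = 0: 173 - 10q_R - 4(q_F) = 0.
So q_F = (180 - 4q_R)/10 and q_R = (173 - 4q_F)/10.
Solving the pair: q_F = 277/21, q_R = 505/42.

12.02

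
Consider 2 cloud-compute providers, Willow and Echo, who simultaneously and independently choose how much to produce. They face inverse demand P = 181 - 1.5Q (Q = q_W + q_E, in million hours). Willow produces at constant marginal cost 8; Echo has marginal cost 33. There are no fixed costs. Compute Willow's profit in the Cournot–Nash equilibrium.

2904

Willow's profit: π_W = (181 - 1.5Q)q_W - (8q_W). Setting ∂π_W/∂q_W = 0: 173 - 3q_W - (3/2)(q_E) = 0.
Echo's profit: π_E = (181 - 1.5Q)q_E - (33q_E). Setting ∂π_E/∂q_E = 0: 148 - 3q_E - (3/2)(q_W) = 0.
Rearranging gives the reaction functions q_W = (173 - (3/2)q_E)/3 and q_E = (148 - (3/2)q_W)/3.
Substituting one into the other gives q_W = 44 and q_E = 82/3.
Price P = 181 - (3/2)·(214/3) = 74.
Willow's profit: (74 - 8)·44 = 2904.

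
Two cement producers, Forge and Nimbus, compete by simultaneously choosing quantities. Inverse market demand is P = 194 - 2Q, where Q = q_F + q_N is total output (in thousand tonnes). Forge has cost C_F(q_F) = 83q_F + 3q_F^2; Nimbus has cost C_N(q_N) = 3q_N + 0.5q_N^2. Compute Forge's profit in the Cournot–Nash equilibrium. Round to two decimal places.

Forge's profit: π_F = (194 - 2Q)q_F - (83q_F + 3q_F²). Setting ∂π_F/∂q_F = 0: 111 - 10q_F - 2(q_N) = 0.
Nimbus's profit: π_N = (194 - 2Q)q_N - (3q_N + (1/2)q_N²). Setting ∂π_N/∂q_N = 0: 191 - 5q_N - 2(q_F) = 0.
So q_F = (111 - 2q_N)/10 and q_N = (191 - 2q_F)/5.
Substituting one into the other gives q_F = 173/46 and q_N = 844/23.
Price P = 194 - 2·(1861/46) = 113.0870.
Forge's profit: 113.0870·(173/46) - 83·(173/46) - 3(173/46)² = 70.7207.

70.72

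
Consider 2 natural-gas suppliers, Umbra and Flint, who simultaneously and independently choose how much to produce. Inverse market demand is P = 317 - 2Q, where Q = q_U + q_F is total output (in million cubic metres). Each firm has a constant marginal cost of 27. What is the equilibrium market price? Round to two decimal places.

123.67

A representative firm's profit is π_i = q_i(317 - 2Q) - 27q_i.
First-order condition (treating rivals' output as given): 290 - 4q_i - 2q_j = 0.
By symmetry each firm produces the same amount; substituting q_j = q_i yields q_i = 290/6 = 145/3.
Total output Q = 290/3, so price P = 317 - 2·(290/3) = 371/3.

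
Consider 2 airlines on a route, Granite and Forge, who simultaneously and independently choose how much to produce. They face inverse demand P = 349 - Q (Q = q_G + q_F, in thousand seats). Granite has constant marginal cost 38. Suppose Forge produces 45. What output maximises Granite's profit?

With the rival's output fixed at 45, Granite's profit is π_G = (349 - 45 - q_G)q_G - (38q_G) = (304 - q_G)q_G - (38q_G).
∂π_G/∂q_G = 266 - 2q_G = 0, so q_G = 133.

133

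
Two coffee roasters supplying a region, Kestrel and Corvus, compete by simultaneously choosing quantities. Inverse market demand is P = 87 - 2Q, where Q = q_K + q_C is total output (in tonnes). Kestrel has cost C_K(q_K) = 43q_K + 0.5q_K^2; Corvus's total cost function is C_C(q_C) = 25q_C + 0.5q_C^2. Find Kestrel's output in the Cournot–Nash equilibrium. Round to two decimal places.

4.57

Kestrel's profit: π_K = (87 - 2Q)q_K - (43q_K + (1/2)q_K²). Setting ∂π_K/∂q_K = 0: 44 - 5q_K - 2(q_C) = 0.
Corvus's profit: π_C = (87 - 2Q)q_C - (25q_C + (1/2)q_C²). Setting ∂π_C/∂q_C = 0: 62 - 5q_C - 2(q_K) = 0.
Best responses: q_K = (44 - 2q_C)/5, q_C = (62 - 2q_K)/5.
Solving the pair: q_K = 32/7, q_C = 74/7.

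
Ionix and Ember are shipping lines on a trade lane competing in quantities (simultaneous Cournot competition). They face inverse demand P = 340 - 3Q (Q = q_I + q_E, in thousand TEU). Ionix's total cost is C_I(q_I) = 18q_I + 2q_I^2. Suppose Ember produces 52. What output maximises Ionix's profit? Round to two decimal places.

16.60

With the rival's output fixed at 52, Ionix's profit is π_I = (340 - 3·52 - 3q_I)q_I - (18q_I + 2q_I²) = (184 - 3q_I)q_I - (18q_I + 2q_I²).
∂π_I/∂q_I = 166 - 10q_I = 0, so q_I = 83/5.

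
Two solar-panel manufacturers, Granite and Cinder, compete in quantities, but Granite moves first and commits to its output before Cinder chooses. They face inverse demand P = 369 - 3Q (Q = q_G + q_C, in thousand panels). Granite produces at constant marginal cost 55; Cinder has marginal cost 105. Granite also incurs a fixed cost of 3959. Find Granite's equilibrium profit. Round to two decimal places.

Solve by backward induction. Given q_G, the follower Cinder maximises π_C = (369 - 3q_G - 3q_C)q_C - 105q_C.
Follower FOC: 264 - 3q_G - 6q_C = 0, so q_C(q_G) = (264 - 3q_G)/6.
Granite substitutes q_C(q_G) into its own profit: π_G = q_G(369 - 3q_G - (264 - 3q_G)/2) - 55q_G = (237 - (3/2)q_G)q_G - 55q_G.
Leader FOC: 182 - 3q_G = 0, so q_G = 182/3.
Then q_C = (264 - 3·(182/3))/6 = 41/3.
Price P = 369 - 3·(223/3) = 146.
Granite's profit: (146 - 55)·(182/3) - 3959 = 1561.6667.

1561.67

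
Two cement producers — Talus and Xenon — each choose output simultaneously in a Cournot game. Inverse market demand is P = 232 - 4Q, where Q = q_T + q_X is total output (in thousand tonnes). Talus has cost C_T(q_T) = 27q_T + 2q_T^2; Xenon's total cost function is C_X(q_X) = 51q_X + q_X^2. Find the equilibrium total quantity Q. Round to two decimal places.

25.75

Talus's profit: π_T = (232 - 4Q)q_T - (27q_T + 2q_T²). Setting ∂π_T/∂q_T = 0: 205 - 12q_T - 4(q_X) = 0.
Xenon's first-order condition: 181 - 10q_X - 4(q_T) = 0.
So q_T = (205 - 4q_X)/12 and q_X = (181 - 4q_T)/10.
Solving the pair: q_T = 51/4, q_X = 13.
Total output Q = 51/4 + 13 = 103/4.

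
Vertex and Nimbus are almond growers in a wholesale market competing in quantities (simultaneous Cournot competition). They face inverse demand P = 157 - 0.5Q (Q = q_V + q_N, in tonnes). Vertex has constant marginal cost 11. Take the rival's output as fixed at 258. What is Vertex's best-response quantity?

With the rival's output fixed at 258, Vertex's profit is π_V = (157 - (1/2)·258 - (1/2)q_V)q_V - (11q_V) = (28 - (1/2)q_V)q_V - (11q_V).
∂π_V/∂q_V = 17 - q_V = 0, so q_V = 17.

17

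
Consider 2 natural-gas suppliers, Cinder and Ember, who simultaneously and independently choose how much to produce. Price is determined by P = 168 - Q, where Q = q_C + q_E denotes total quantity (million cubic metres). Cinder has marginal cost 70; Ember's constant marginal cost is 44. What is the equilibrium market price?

94

Cinder's profit: π_C = (168 - Q)q_C - (70q_C). Setting ∂π_C/∂q_C = 0: 98 - 2q_C - (q_E) = 0.
Ember's first-order condition: 124 - 2q_E - (q_C) = 0.
Rearranging gives the reaction functions q_C = (98 - q_E)/2 and q_E = (124 - q_C)/2.
Solving the pair: q_C = 24, q_E = 50.
Total output Q = 74, so price P = 168 - 74 = 94.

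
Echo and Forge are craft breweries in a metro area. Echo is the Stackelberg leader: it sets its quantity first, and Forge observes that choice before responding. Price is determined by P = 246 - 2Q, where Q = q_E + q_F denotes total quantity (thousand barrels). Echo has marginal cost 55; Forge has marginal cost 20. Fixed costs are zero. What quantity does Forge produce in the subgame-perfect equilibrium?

37

The follower Forge best-responds to any q_E: π_F = (246 - 2Q)q_F - 20q_F.
Follower FOC: 226 - 2q_E - 4q_F = 0, so q_F(q_E) = (226 - 2q_E)/4.
The leader anticipates this reaction. Substituting into P = 246 - 2Q gives P = 133 - q_E, so π_E = (133 - q_E)q_E - 55q_E.
Leader FOC: 78 - 2q_E = 0, so q_E = 39.
Then q_F = (226 - 2·39)/4 = 37.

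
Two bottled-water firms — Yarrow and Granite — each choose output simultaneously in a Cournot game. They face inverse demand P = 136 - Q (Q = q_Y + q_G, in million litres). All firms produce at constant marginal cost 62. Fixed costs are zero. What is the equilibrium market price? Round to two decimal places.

Each firm earns π_i = (136 - Q)q_i - 62q_i.
Setting ∂π_i/∂q_i = 0 with rivals' quantities fixed: 74 - 2q_i - q_j = 0.
With identical firms every q_j equals q_i, so q_j = q_i and 74 = 3q_i, giving q_i = 74/3.
Total output Q = 148/3, so price P = 136 - 148/3 = 260/3.

86.67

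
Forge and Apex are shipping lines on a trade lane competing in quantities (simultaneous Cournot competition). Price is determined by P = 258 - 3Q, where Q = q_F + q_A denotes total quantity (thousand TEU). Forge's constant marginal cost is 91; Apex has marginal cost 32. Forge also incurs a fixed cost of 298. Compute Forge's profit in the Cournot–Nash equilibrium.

Forge's profit: π_F = (258 - 3Q)q_F - (91q_F). Setting ∂π_F/∂q_F = 0: 167 - 6q_F - 3(q_A) = 0.
Apex's first-order condition: 226 - 6q_A - 3(q_F) = 0.
Rearranging gives the reaction functions q_F = (167 - 3q_A)/6 and q_A = (226 - 3q_F)/6.
Solving the pair: q_F = 12, q_A = 95/3.
Price P = 258 - 3·(131/3) = 127.
Forge's profit: (127 - 91)·12 - 298 = 134.

134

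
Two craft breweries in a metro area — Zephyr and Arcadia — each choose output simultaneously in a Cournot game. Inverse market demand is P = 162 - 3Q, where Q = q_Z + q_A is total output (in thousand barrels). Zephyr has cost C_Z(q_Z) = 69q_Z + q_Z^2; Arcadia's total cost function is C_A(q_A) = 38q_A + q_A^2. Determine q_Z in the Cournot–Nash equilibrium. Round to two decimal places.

Zephyr's profit: π_Z = (162 - 3Q)q_Z - (69q_Z + q_Z²). Setting ∂π_Z/∂q_Z = 0: 93 - 8q_Z - 3(q_A) = 0.
Arcadia's profit: π_A = (162 - 3Q)q_A - (38q_A + q_A²). Setting ∂π_A/∂q_A = 0: 124 - 8q_A - 3(q_Z) = 0.
Best responses: q_Z = (93 - 3q_A)/8, q_A = (124 - 3q_Z)/8.
Substituting one into the other gives q_Z = 372/55 and q_A = 713/55.

6.76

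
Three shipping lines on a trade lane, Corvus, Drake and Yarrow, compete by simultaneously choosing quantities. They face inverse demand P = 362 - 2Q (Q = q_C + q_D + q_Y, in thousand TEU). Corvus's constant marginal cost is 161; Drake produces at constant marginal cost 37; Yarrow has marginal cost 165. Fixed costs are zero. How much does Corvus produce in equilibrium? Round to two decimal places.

10.13

Corvus's profit: π_C = (362 - 2Q)q_C - (161q_C). Setting ∂π_C/∂q_C = 0: 201 - 4q_C - 2(q_D + q_Y) = 0.
Drake's first-order condition: 325 - 4q_D - 2(q_C + q_Y) = 0.
Yarrow's first-order condition: 197 - 4q_Y - 2(q_C + q_D) = 0.
Adding the 3 first-order conditions: 723 − 8Q = 0, so Q = 723/8.
Back-substituting: q_C = (201 − 723/4)/2 = 81/8, q_D = (325 − 723/4)/2 = 577/8, q_Y = (197 − 723/4)/2 = 65/8.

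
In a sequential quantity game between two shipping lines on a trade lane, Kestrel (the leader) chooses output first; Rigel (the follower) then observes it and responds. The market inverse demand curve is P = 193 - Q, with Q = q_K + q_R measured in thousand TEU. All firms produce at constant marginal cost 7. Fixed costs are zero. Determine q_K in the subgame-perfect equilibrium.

The follower Rigel best-responds to any q_K: π_R = (193 - Q)q_R - 7q_R.
∂π_R/∂q_R = 186 - q_K - 2q_R = 0 gives the reaction function q_R = (186 - q_K)/2.
The leader anticipates this reaction. Substituting into P = 193 - Q gives P = 100 - (1/2)q_K, so π_K = (100 - (1/2)q_K)q_K - 7q_K.
Leader FOC: 93 - q_K = 0, so q_K = 93.
Then q_R = (186 - 93)/2 = 93/2.

93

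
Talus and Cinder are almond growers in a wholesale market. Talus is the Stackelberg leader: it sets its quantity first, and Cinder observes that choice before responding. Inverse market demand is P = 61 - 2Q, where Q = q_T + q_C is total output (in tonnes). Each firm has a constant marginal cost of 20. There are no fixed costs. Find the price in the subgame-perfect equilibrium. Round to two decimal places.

30.25

Solve by backward induction. Given q_T, the follower Cinder maximises π_C = (61 - 2q_T - 2q_C)q_C - 20q_C.
Setting the follower's marginal profit to zero, 41 - 2q_T - 4q_C = 0, i.e. q_C = (41 - 2q_T)/4.
Talus substitutes q_C(q_T) into its own profit: π_T = q_T(61 - 2q_T - (41 - 2q_T)/2) - 20q_T = (81/2 - q_T)q_T - 20q_T.
Maximising: ∂π_T/∂q_T = 41/2 - 2q_T = 0, giving q_T = 41/4.
Then q_C = (41 - 2·(41/4))/4 = 41/8.
Total output Q = 123/8, so price P = 61 - 2·(123/8) = 121/4.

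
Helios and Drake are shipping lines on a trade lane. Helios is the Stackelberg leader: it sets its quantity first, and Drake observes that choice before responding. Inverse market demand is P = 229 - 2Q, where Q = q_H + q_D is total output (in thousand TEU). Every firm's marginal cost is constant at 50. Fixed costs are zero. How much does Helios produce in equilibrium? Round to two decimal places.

44.75

The follower Drake best-responds to any q_H: π_D = (229 - 2Q)q_D - 50q_D.
Follower FOC: 179 - 2q_H - 4q_D = 0, so q_D(q_H) = (179 - 2q_H)/4.
Helios substitutes q_D(q_H) into its own profit: π_H = q_H(229 - 2q_H - (179 - 2q_H)/2) - 50q_H = (279/2 - q_H)q_H - 50q_H.
Leader FOC: 179/2 - 2q_H = 0, so q_H = 179/4.
Then q_D = (179 - 2·(179/4))/4 = 179/8.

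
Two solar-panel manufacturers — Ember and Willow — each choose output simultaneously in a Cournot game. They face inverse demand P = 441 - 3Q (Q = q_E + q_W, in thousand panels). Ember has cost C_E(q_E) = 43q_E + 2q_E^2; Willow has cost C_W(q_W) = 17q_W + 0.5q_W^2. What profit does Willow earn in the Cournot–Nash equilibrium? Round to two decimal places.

Ember's profit: π_E = (441 - 3Q)q_E - (43q_E + 2q_E²). Setting ∂π_E/∂q_E = 0: 398 - 10q_E - 3(q_W) = 0.
Willow's first-order condition: 424 - 7q_W - 3(q_E) = 0.
Best responses: q_E = (398 - 3q_W)/10, q_W = (424 - 3q_E)/7.
Substituting one into the other gives q_E = 1514/61 and q_W = 49.9344.
Price P = 441 - 3·74.7541 = 216.7377.
Willow's profit: 216.7377·49.9344 - 17·49.9344 - (1/2)·49.9344² = 8727.0642.

8727.06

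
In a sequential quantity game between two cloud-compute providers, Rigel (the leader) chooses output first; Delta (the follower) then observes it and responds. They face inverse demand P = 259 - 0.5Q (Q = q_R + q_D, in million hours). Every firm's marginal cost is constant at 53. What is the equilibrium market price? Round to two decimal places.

The follower Delta best-responds to any q_R: π_D = (259 - 0.5Q)q_D - 53q_D.
Setting the follower's marginal profit to zero, 206 - (1/2)q_R - q_D = 0, i.e. q_D = (206 - (1/2)q_R).
Rigel substitutes q_D(q_R) into its own profit: π_R = q_R(259 - (1/2)q_R - (206 - (1/2)q_R)/2) - 53q_R = (156 - (1/4)q_R)q_R - 53q_R.
Leader FOC: 103 - (1/2)q_R = 0, so q_R = 206.
Then q_D = (206 - (1/2)·206) = 103.
Total output Q = 309, so price P = 259 - (1/2)·309 = 209/2.

104.50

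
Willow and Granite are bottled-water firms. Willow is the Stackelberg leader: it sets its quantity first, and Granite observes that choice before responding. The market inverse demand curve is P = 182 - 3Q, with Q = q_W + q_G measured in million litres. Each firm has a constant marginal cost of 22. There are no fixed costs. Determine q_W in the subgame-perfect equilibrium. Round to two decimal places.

Solve by backward induction. Given q_W, the follower Granite maximises π_G = (182 - 3q_W - 3q_G)q_G - 22q_G.
Follower FOC: 160 - 3q_W - 6q_G = 0, so q_G(q_W) = (160 - 3q_W)/6.
The leader anticipates this reaction. Substituting into P = 182 - 3Q gives P = 102 - (3/2)q_W, so π_W = (102 - (3/2)q_W)q_W - 22q_W.
The leader's first-order condition 80 - 3q_W = 0 yields q_W = 80/3.
Then q_G = (160 - 3·(80/3))/6 = 40/3.

26.67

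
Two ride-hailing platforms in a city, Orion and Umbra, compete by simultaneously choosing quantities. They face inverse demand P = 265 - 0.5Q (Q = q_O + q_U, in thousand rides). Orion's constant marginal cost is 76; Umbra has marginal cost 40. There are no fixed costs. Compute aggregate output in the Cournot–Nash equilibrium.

276

Orion's profit: π_O = (265 - 0.5Q)q_O - (76q_O). Setting ∂π_O/∂q_O = 0: 189 - q_O - (1/2)(q_U) = 0.
Umbra's first-order condition: 225 - q_U - (1/2)(q_O) = 0.
So q_O = (189 - (1/2)q_U) and q_U = (225 - (1/2)q_O).
Solving the pair: q_O = 102, q_U = 174.
Total output Q = 102 + 174 = 276.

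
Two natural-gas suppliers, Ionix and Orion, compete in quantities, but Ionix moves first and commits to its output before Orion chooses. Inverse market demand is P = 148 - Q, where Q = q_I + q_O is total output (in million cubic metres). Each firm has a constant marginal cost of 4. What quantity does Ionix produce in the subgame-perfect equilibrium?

The follower Orion best-responds to any q_I: π_O = (148 - Q)q_O - 4q_O.
Setting the follower's marginal profit to zero, 144 - q_I - 2q_O = 0, i.e. q_O = (144 - q_I)/2.
The leader anticipates this reaction. Substituting into P = 148 - Q gives P = 76 - (1/2)q_I, so π_I = (76 - (1/2)q_I)q_I - 4q_I.
The leader's first-order condition 72 - q_I = 0 yields q_I = 72.
Then q_O = (144 - 72)/2 = 36.

72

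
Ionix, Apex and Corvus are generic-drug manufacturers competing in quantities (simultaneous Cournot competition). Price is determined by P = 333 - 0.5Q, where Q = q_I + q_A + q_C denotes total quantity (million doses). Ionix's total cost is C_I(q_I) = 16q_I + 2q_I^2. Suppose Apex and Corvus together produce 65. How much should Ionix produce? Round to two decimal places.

With rivals' combined output fixed at 65, Ionix's profit is π_I = (333 - (1/2)·65 - (1/2)q_I)q_I - (16q_I + 2q_I²) = (601/2 - (1/2)q_I)q_I - (16q_I + 2q_I²).
∂π_I/∂q_I = 569/2 - 5q_I = 0, so q_I = 569/10.

56.90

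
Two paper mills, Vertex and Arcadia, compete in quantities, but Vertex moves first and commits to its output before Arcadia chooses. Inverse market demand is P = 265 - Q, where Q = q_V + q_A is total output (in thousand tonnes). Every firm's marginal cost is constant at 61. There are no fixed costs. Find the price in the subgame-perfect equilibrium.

112

The follower Arcadia best-responds to any q_V: π_A = (265 - Q)q_A - 61q_A.
Follower FOC: 204 - q_V - 2q_A = 0, so q_A(q_V) = (204 - q_V)/2.
The leader anticipates this reaction. Substituting into P = 265 - Q gives P = 163 - (1/2)q_V, so π_V = (163 - (1/2)q_V)q_V - 61q_V.
The leader's first-order condition 102 - q_V = 0 yields q_V = 102.
Then q_A = (204 - 102)/2 = 51.
Total output Q = 153, so price P = 265 - 153 = 112.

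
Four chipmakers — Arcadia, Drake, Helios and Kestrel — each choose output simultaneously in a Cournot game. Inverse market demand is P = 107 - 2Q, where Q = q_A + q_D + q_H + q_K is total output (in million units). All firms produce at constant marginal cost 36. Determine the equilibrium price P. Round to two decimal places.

50.20

Each firm earns π_i = (107 - 2Q)q_i - 36q_i.
First-order condition (treating rivals' output as given): 71 - 4q_i - 2·Σ_{j≠i} q_j = 0.
With identical firms every q_j equals q_i, so Σ_{j≠i} q_j = 3q_i and 71 = 10q_i, giving q_i = 71/10.
Total output Q = 142/5, so price P = 107 - 2·(142/5) = 251/5.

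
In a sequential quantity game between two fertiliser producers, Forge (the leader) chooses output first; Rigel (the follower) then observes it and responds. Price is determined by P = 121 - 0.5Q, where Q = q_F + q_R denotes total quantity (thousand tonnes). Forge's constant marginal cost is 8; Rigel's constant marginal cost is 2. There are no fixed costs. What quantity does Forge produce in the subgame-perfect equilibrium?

107

Solve by backward induction. Given q_F, the follower Rigel maximises π_R = (121 - (1/2)q_F - (1/2)q_R)q_R - 2q_R.
Setting the follower's marginal profit to zero, 119 - (1/2)q_F - q_R = 0, i.e. q_R = (119 - (1/2)q_F).
Forge substitutes q_R(q_F) into its own profit: π_F = q_F(121 - (1/2)q_F - (119 - (1/2)q_F)/2) - 8q_F = (123/2 - (1/4)q_F)q_F - 8q_F.
The leader's first-order condition 107/2 - (1/2)q_F = 0 yields q_F = 107.
Then q_R = (119 - (1/2)·107) = 131/2.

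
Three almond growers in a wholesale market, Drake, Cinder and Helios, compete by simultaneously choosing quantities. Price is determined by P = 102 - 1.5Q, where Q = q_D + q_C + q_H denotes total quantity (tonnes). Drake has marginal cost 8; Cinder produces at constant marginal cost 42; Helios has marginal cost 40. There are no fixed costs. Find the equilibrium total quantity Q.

36

Drake's profit: π_D = (102 - 1.5Q)q_D - (8q_D). Setting ∂π_D/∂q_D = 0: 94 - 3q_D - (3/2)(q_C + q_H) = 0.
Cinder's profit: π_C = (102 - 1.5Q)q_C - (42q_C). Setting ∂π_C/∂q_C = 0: 60 - 3q_C - (3/2)(q_D + q_H) = 0.
Helios's first-order condition: 62 - 3q_H - (3/2)(q_D + q_C) = 0.
Summing all 3 equations gives 216 − 6Q = 0, hence Q = 36.
Back-substituting: q_D = (94 − 54)/(3/2) = 80/3, q_C = (60 − 54)/(3/2) = 4, q_H = (62 − 54)/(3/2) = 16/3.
Total output Q = 80/3 + 4 + 16/3 = 36.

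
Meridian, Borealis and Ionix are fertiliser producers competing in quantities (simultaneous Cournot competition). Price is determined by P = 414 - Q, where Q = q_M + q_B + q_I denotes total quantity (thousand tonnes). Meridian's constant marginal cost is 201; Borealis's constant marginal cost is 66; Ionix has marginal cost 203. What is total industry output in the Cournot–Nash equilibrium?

Meridian's profit: π_M = (414 - Q)q_M - (201q_M). Setting ∂π_M/∂q_M = 0: 213 - 2q_M - (q_B + q_I) = 0.
Borealis's profit: π_B = (414 - Q)q_B - (66q_B). Setting ∂π_B/∂q_B = 0: 348 - 2q_B - (q_M + q_I) = 0.
Ionix's profit: π_I = (414 - Q)q_I - (203q_I). Setting ∂π_I/∂q_I = 0: 211 - 2q_I - (q_M + q_B) = 0.
Adding the 3 conditions: 772 − 2Q − 2Q = 0, i.e. Q = 193.
Back-substituting: q_M = (213 − 193) = 20, q_B = (348 − 193) = 155, q_I = (211 − 193) = 18.
Total output Q = 20 + 155 + 18 = 193.

193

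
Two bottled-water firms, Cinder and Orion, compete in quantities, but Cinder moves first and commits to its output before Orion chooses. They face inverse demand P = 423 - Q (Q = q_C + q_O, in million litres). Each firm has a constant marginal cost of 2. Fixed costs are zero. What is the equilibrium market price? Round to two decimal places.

The follower Orion best-responds to any q_C: π_O = (423 - Q)q_O - 2q_O.
Setting the follower's marginal profit to zero, 421 - q_C - 2q_O = 0, i.e. q_O = (421 - q_C)/2.
Cinder substitutes q_O(q_C) into its own profit: π_C = q_C(423 - q_C - (421 - q_C)/2) - 2q_C = (425/2 - (1/2)q_C)q_C - 2q_C.
Maximising: ∂π_C/∂q_C = 421/2 - q_C = 0, giving q_C = 421/2.
Then q_O = (421 - 421/2)/2 = 421/4.
Total output Q = 1263/4, so price P = 423 - 1263/4 = 429/4.

107.25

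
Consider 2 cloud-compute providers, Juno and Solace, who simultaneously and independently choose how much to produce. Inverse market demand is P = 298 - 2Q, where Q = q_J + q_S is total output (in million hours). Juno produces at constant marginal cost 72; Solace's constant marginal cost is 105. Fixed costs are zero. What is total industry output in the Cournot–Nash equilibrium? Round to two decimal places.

Juno's profit: π_J = (298 - 2Q)q_J - (72q_J). Setting ∂π_J/∂q_J = 0: 226 - 4q_J - 2(q_S) = 0.
Solace's first-order condition: 193 - 4q_S - 2(q_J) = 0.
Best responses: q_J = (226 - 2q_S)/4, q_S = (193 - 2q_J)/4.
Solving the pair: q_J = 259/6, q_S = 80/3.
Total output Q = 259/6 + 80/3 = 419/6.

69.83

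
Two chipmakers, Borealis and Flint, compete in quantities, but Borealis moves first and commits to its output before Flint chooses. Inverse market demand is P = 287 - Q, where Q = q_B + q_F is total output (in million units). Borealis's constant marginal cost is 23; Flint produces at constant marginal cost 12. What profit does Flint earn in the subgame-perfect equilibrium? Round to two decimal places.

Solve by backward induction. Given q_B, the follower Flint maximises π_F = (287 - q_B - q_F)q_F - 12q_F.
∂π_F/∂q_F = 275 - q_B - 2q_F = 0 gives the reaction function q_F = (275 - q_B)/2.
The leader anticipates this reaction. Substituting into P = 287 - Q gives P = 299/2 - (1/2)q_B, so π_B = (299/2 - (1/2)q_B)q_B - 23q_B.
Maximising: ∂π_B/∂q_B = 253/2 - q_B = 0, giving q_B = 253/2.
Then q_F = (275 - 253/2)/2 = 297/4.
Price P = 287 - 803/4 = 345/4.
Flint's profit: (345/4 - 12)·(297/4) = 5513.0625.

5513.06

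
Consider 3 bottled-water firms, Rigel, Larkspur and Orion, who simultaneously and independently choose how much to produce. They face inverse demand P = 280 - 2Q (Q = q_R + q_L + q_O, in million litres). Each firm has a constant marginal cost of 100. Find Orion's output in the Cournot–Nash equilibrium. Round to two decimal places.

Each firm earns π_i = (280 - 2Q)q_i - 100q_i.
First-order condition (treating rivals' output as given): 180 - 4q_i - 2·Σ_{j≠i} q_j = 0.
By symmetry each firm produces the same amount; substituting Σ_{j≠i} q_j = 2q_i yields q_i = 180/8 = 45/2.

22.50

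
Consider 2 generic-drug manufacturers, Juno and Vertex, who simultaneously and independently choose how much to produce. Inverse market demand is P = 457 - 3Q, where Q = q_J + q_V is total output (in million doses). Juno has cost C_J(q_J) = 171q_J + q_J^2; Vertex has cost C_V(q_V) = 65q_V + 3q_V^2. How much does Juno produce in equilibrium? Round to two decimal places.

25.93

Juno's profit: π_J = (457 - 3Q)q_J - (171q_J + q_J²). Setting ∂π_J/∂q_J = 0: 286 - 8q_J - 3(q_V) = 0.
Vertex's first-order condition: 392 - 12q_V - 3(q_J) = 0.
So q_J = (286 - 3q_V)/8 and q_V = (392 - 3q_J)/12.
Solving the pair: q_J = 752/29, q_V = 26.1839.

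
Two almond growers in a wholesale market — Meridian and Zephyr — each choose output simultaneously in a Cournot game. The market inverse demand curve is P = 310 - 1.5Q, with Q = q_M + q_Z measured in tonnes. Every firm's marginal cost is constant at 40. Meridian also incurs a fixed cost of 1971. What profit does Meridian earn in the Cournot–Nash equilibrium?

Each firm earns π_i = (310 - 1.5Q)q_i - 40q_i.
First-order condition (treating rivals' output as given): 270 - 3q_i - (3/2)q_j = 0.
By symmetry each firm produces the same amount; substituting q_j = q_i yields q_i = 270/(9/2) = 60.
Price P = 310 - (3/2)·120 = 130.
Meridian's profit: (130 - 40)·60 - 1971 = 3429.

3429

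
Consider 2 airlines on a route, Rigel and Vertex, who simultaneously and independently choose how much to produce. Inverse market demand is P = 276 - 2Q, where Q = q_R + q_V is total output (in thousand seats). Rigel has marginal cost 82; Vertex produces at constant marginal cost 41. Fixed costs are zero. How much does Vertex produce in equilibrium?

Rigel's profit: π_R = (276 - 2Q)q_R - (82q_R). Setting ∂π_R/∂q_R = 0: 194 - 4q_R - 2(q_V) = 0.
Vertex's profit: π_V = (276 - 2Q)q_V - (41q_V). Setting ∂π_V/∂q_V = 0: 235 - 4q_V - 2(q_R) = 0.
So q_R = (194 - 2q_V)/4 and q_V = (235 - 2q_R)/4.
Solving the pair: q_R = 51/2, q_V = 46.

46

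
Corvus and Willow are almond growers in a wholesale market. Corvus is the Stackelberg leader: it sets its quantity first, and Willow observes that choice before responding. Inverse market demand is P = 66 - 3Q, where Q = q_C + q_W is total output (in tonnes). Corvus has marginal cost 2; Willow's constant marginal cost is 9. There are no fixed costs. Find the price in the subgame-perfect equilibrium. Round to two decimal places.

Solve by backward induction. Given q_C, the follower Willow maximises π_W = (66 - 3q_C - 3q_W)q_W - 9q_W.
Setting the follower's marginal profit to zero, 57 - 3q_C - 6q_W = 0, i.e. q_W = (57 - 3q_C)/6.
Corvus substitutes q_W(q_C) into its own profit: π_C = q_C(66 - 3q_C - (57 - 3q_C)/2) - 2q_C = (75/2 - (3/2)q_C)q_C - 2q_C.
The leader's first-order condition 71/2 - 3q_C = 0 yields q_C = 71/6.
Then q_W = (57 - 3·(71/6))/6 = 43/12.
Total output Q = 185/12, so price P = 66 - 3·(185/12) = 79/4.

19.75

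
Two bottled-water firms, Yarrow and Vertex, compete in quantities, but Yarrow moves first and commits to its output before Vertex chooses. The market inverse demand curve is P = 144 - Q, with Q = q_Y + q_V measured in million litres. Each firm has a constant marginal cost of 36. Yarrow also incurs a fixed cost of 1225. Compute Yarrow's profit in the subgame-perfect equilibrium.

Solve by backward induction. Given q_Y, the follower Vertex maximises π_V = (144 - q_Y - q_V)q_V - 36q_V.
Follower FOC: 108 - q_Y - 2q_V = 0, so q_V(q_Y) = (108 - q_Y)/2.
The leader anticipates this reaction. Substituting into P = 144 - Q gives P = 90 - (1/2)q_Y, so π_Y = (90 - (1/2)q_Y)q_Y - 36q_Y.
The leader's first-order condition 54 - q_Y = 0 yields q_Y = 54.
Then q_V = (108 - 54)/2 = 27.
Price P = 144 - 81 = 63.
Yarrow's profit: (63 - 36)·54 - 1225 = 233.

233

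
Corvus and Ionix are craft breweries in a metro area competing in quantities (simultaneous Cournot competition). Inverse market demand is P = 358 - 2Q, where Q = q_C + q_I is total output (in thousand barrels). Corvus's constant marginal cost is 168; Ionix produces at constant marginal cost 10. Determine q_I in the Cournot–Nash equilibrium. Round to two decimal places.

84.33

Corvus's profit: π_C = (358 - 2Q)q_C - (168q_C). Setting ∂π_C/∂q_C = 0: 190 - 4q_C - 2(q_I) = 0.
Ionix's first-order condition: 348 - 4q_I - 2(q_C) = 0.
So q_C = (190 - 2q_I)/4 and q_I = (348 - 2q_C)/4.
Substituting one into the other gives q_C = 16/3 and q_I = 253/3.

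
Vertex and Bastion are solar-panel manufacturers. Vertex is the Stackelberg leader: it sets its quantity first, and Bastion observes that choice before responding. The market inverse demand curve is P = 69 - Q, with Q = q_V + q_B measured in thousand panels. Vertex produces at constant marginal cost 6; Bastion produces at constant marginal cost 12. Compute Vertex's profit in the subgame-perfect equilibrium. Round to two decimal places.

595.13

The follower Bastion best-responds to any q_V: π_B = (69 - Q)q_B - 12q_B.
Follower FOC: 57 - q_V - 2q_B = 0, so q_B(q_V) = (57 - q_V)/2.
The leader anticipates this reaction. Substituting into P = 69 - Q gives P = 81/2 - (1/2)q_V, so π_V = (81/2 - (1/2)q_V)q_V - 6q_V.
The leader's first-order condition 69/2 - q_V = 0 yields q_V = 69/2.
Then q_B = (57 - 69/2)/2 = 45/4.
Price P = 69 - 183/4 = 93/4.
Vertex's profit: (93/4 - 6)·(69/2) = 595.1250.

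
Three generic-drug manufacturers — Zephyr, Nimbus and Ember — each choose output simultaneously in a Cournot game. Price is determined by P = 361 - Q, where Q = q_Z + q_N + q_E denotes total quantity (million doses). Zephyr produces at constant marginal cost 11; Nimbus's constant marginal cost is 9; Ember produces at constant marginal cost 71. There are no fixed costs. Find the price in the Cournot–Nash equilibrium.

113

Zephyr's profit: π_Z = (361 - Q)q_Z - (11q_Z). Setting ∂π_Z/∂q_Z = 0: 350 - 2q_Z - (q_N + q_E) = 0.
Nimbus's profit: π_N = (361 - Q)q_N - (9q_N). Setting ∂π_N/∂q_N = 0: 352 - 2q_N - (q_Z + q_E) = 0.
Ember's first-order condition: 290 - 2q_E - (q_Z + q_N) = 0.
Adding the 3 first-order conditions: 992 − 4Q = 0, so Q = 248.
Back-substituting: q_Z = (350 − 248) = 102, q_N = (352 − 248) = 104, q_E = (290 − 248) = 42.
Total output Q = 248, so price P = 361 - 248 = 113.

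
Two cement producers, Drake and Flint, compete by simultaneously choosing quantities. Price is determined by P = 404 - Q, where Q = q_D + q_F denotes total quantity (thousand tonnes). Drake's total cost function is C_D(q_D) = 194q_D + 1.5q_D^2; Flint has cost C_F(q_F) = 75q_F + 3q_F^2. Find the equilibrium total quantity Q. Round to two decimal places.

Drake's profit: π_D = (404 - Q)q_D - (194q_D + (3/2)q_D²). Setting ∂π_D/∂q_D = 0: 210 - 5q_D - (q_F) = 0.
Flint's first-order condition: 329 - 8q_F - (q_D) = 0.
So q_D = (210 - q_F)/5 and q_F = (329 - q_D)/8.
Solving the pair: q_D = 1351/39, q_F = 1435/39.
Total output Q = 1351/39 + 1435/39 = 71.4359.

71.44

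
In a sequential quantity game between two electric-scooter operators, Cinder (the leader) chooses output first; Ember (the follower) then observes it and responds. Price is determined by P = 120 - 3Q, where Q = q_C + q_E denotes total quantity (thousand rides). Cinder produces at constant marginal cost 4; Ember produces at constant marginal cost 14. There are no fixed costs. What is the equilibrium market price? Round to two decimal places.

35.50

Solve by backward induction. Given q_C, the follower Ember maximises π_E = (120 - 3q_C - 3q_E)q_E - 14q_E.
Setting the follower's marginal profit to zero, 106 - 3q_C - 6q_E = 0, i.e. q_E = (106 - 3q_C)/6.
Cinder substitutes q_E(q_C) into its own profit: π_C = q_C(120 - 3q_C - (106 - 3q_C)/2) - 4q_C = (67 - (3/2)q_C)q_C - 4q_C.
Maximising: ∂π_C/∂q_C = 63 - 3q_C = 0, giving q_C = 21.
Then q_E = (106 - 3·21)/6 = 43/6.
Total output Q = 169/6, so price P = 120 - 3·(169/6) = 71/2.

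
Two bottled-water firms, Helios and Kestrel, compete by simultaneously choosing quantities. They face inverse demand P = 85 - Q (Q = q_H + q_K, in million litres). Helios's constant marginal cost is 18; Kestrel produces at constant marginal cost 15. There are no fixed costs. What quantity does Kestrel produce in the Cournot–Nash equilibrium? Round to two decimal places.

Helios's profit: π_H = (85 - Q)q_H - (18q_H). Setting ∂π_H/∂q_H = 0: 67 - 2q_H - (q_K) = 0.
Kestrel's first-order condition: 70 - 2q_K - (q_H) = 0.
Rearranging gives the reaction functions q_H = (67 - q_K)/2 and q_K = (70 - q_H)/2.
Solving the pair: q_H = 64/3, q_K = 73/3.

24.33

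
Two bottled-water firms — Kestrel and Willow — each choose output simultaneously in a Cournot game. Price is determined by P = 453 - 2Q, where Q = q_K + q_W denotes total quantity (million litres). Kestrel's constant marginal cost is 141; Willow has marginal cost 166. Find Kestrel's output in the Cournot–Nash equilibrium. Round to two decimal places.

Kestrel's profit: π_K = (453 - 2Q)q_K - (141q_K). Setting ∂π_K/∂q_K = 0: 312 - 4q_K - 2(q_W) = 0.
Willow's profit: π_W = (453 - 2Q)q_W - (166q_W). Setting ∂π_W/∂q_W = 0: 287 - 4q_W - 2(q_K) = 0.
Rearranging gives the reaction functions q_K = (312 - 2q_W)/4 and q_W = (287 - 2q_K)/4.
Solving the pair: q_K = 337/6, q_W = 131/3.

56.17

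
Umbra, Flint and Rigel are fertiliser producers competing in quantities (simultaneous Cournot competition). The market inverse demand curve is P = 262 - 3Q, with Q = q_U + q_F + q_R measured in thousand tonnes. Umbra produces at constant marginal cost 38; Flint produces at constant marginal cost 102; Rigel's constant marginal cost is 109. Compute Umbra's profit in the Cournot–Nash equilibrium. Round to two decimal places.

Umbra's profit: π_U = (262 - 3Q)q_U - (38q_U). Setting ∂π_U/∂q_U = 0: 224 - 6q_U - 3(q_F + q_R) = 0.
Flint's profit: π_F = (262 - 3Q)q_F - (102q_F). Setting ∂π_F/∂q_F = 0: 160 - 6q_F - 3(q_U + q_R) = 0.
Rigel's first-order condition: 153 - 6q_R - 3(q_U + q_F) = 0.
Adding the 3 first-order conditions: 537 − 12Q = 0, so Q = 179/4.
Back-substituting: q_U = (224 − 537/4)/3 = 359/12, q_F = (160 − 537/4)/3 = 103/12, q_R = (153 − 537/4)/3 = 25/4.
Price P = 262 - 3·(179/4) = 511/4.
Umbra's profit: (511/4 - 38)·(359/12) = 2685.0208.

2685.02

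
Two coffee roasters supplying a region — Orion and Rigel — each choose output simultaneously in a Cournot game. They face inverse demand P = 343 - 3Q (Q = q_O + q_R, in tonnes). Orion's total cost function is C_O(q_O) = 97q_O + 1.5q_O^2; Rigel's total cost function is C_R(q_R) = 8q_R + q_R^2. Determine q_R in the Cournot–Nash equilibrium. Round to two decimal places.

Orion's profit: π_O = (343 - 3Q)q_O - (97q_O + (3/2)q_O²). Setting ∂π_O/∂q_O = 0: 246 - 9q_O - 3(q_R) = 0.
Rigel's profit: π_R = (343 - 3Q)q_R - (8q_R + q_R²). Setting ∂π_R/∂q_R = 0: 335 - 8q_R - 3(q_O) = 0.
So q_O = (246 - 3q_R)/9 and q_R = (335 - 3q_O)/8.
Solving the pair: q_O = 107/7, q_R = 253/7.

36.14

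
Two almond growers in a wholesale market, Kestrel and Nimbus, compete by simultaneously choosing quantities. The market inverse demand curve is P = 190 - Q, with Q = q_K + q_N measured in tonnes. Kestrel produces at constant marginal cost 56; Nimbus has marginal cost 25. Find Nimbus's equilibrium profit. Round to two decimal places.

Kestrel's profit: π_K = (190 - Q)q_K - (56q_K). Setting ∂π_K/∂q_K = 0: 134 - 2q_K - (q_N) = 0.
Nimbus's first-order condition: 165 - 2q_N - (q_K) = 0.
So q_K = (134 - q_N)/2 and q_N = (165 - q_K)/2.
Substituting one into the other gives q_K = 103/3 and q_N = 196/3.
Price P = 190 - 299/3 = 271/3.
Nimbus's profit: (271/3 - 25)·(196/3) = 4268.4444.

4268.44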